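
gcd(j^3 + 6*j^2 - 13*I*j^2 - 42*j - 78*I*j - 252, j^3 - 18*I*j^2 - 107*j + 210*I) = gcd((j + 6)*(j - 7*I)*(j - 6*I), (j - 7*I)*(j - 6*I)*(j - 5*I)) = j^2 - 13*I*j - 42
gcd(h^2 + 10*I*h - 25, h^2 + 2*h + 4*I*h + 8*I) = 1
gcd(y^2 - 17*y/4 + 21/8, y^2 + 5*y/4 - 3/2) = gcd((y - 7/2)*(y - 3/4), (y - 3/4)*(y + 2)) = y - 3/4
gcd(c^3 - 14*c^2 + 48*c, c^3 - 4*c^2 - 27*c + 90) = c - 6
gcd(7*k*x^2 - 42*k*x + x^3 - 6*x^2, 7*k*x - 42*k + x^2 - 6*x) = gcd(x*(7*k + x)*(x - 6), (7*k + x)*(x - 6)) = 7*k*x - 42*k + x^2 - 6*x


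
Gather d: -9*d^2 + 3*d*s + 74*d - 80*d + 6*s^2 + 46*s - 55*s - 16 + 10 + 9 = -9*d^2 + d*(3*s - 6) + 6*s^2 - 9*s + 3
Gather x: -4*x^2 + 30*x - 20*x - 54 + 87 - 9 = -4*x^2 + 10*x + 24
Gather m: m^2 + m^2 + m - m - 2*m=2*m^2 - 2*m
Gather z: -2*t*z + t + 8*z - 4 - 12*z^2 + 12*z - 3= t - 12*z^2 + z*(20 - 2*t) - 7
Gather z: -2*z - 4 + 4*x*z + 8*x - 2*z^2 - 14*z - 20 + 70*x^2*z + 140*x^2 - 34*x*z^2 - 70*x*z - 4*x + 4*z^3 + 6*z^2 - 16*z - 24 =140*x^2 + 4*x + 4*z^3 + z^2*(4 - 34*x) + z*(70*x^2 - 66*x - 32) - 48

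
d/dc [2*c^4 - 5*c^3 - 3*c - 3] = 8*c^3 - 15*c^2 - 3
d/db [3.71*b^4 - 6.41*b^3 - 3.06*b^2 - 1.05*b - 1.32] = 14.84*b^3 - 19.23*b^2 - 6.12*b - 1.05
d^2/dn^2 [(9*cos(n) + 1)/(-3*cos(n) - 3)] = 8*(sin(n)^2 + cos(n) + 1)/(3*(cos(n) + 1)^3)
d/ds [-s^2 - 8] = -2*s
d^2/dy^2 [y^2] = 2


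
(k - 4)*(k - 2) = k^2 - 6*k + 8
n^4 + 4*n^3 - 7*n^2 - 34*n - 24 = (n - 3)*(n + 1)*(n + 2)*(n + 4)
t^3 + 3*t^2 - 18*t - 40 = (t - 4)*(t + 2)*(t + 5)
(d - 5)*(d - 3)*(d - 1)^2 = d^4 - 10*d^3 + 32*d^2 - 38*d + 15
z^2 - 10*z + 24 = (z - 6)*(z - 4)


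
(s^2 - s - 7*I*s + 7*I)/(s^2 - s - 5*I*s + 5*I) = (s - 7*I)/(s - 5*I)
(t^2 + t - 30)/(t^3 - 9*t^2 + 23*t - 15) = (t + 6)/(t^2 - 4*t + 3)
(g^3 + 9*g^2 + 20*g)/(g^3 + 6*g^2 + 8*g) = (g + 5)/(g + 2)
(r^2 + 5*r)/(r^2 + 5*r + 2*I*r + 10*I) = r/(r + 2*I)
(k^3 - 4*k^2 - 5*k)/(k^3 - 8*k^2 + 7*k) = (k^2 - 4*k - 5)/(k^2 - 8*k + 7)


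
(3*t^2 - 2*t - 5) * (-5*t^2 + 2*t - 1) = -15*t^4 + 16*t^3 + 18*t^2 - 8*t + 5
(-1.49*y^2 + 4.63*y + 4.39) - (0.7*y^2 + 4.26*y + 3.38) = -2.19*y^2 + 0.37*y + 1.01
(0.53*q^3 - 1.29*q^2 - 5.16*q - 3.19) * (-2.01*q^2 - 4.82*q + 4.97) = -1.0653*q^5 + 0.0382999999999996*q^4 + 19.2235*q^3 + 24.8718*q^2 - 10.2694*q - 15.8543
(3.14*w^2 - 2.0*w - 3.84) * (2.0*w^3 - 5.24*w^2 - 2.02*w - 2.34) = 6.28*w^5 - 20.4536*w^4 - 3.5428*w^3 + 16.814*w^2 + 12.4368*w + 8.9856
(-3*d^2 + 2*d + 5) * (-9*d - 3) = 27*d^3 - 9*d^2 - 51*d - 15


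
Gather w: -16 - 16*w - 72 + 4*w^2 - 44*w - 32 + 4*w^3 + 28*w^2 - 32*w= 4*w^3 + 32*w^2 - 92*w - 120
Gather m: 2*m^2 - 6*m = 2*m^2 - 6*m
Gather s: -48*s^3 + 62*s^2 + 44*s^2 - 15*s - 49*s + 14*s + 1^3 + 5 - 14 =-48*s^3 + 106*s^2 - 50*s - 8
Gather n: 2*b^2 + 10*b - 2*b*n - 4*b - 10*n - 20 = 2*b^2 + 6*b + n*(-2*b - 10) - 20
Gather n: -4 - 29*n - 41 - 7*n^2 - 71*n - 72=-7*n^2 - 100*n - 117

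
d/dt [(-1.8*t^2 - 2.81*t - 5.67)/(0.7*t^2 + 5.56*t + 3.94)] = (-8.041*t^2 - 6.246*t + 20.4538)/(0.49*t^4 + 7.784*t^3 + 36.4296*t^2 + 43.8128*t + 15.5236)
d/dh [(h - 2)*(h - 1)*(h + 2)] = 3*h^2 - 2*h - 4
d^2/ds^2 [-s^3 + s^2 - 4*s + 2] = 2 - 6*s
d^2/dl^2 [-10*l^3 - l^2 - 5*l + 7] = -60*l - 2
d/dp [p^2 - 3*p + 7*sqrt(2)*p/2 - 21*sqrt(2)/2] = 2*p - 3 + 7*sqrt(2)/2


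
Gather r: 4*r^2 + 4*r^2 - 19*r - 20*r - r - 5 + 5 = 8*r^2 - 40*r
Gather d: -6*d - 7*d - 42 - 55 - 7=-13*d - 104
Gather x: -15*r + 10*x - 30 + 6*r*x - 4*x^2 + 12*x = -15*r - 4*x^2 + x*(6*r + 22) - 30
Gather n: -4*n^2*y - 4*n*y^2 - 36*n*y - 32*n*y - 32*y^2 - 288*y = -4*n^2*y + n*(-4*y^2 - 68*y) - 32*y^2 - 288*y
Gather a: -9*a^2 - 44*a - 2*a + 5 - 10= -9*a^2 - 46*a - 5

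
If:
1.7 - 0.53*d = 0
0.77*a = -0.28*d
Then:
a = -1.17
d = 3.21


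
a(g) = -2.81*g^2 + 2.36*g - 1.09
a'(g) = 2.36 - 5.62*g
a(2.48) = -12.52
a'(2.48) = -11.58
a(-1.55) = -11.50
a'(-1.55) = 11.07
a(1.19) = -2.26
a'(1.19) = -4.33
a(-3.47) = -43.11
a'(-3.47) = 21.86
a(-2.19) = -19.74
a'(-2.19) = 14.67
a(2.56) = -13.46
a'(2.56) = -12.03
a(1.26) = -2.58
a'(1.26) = -4.72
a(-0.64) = -3.75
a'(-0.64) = 5.96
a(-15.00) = -668.74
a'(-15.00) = 86.66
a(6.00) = -88.09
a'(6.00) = -31.36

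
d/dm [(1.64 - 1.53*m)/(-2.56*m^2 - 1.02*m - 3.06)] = (-3.9168*m^2 + 8.3968*m + 6.3546)/(6.5536*m^4 + 5.2224*m^3 + 16.7076*m^2 + 6.2424*m + 9.3636)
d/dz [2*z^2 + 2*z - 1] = 4*z + 2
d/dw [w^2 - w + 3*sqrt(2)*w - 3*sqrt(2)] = 2*w - 1 + 3*sqrt(2)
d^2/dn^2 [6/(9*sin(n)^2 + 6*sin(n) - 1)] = 36*(-54*sin(n)^4 - 27*sin(n)^3 + 69*sin(n)^2 + 53*sin(n) + 15)/(9*sin(n)^2 + 6*sin(n) - 1)^3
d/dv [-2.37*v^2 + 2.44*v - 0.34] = 2.44 - 4.74*v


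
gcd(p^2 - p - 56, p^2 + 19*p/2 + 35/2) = p + 7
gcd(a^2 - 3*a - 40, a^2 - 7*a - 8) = a - 8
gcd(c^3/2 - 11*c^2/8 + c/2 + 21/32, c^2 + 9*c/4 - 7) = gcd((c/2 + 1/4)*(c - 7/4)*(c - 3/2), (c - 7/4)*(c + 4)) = c - 7/4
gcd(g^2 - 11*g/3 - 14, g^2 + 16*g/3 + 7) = g + 7/3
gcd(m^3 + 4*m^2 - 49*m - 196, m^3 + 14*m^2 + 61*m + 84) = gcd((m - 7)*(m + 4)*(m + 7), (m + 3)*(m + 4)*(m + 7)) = m^2 + 11*m + 28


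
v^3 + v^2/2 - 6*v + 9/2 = (v - 3/2)*(v - 1)*(v + 3)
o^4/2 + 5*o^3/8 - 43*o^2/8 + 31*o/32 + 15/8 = (o/2 + 1/4)*(o - 5/2)*(o - 3/4)*(o + 4)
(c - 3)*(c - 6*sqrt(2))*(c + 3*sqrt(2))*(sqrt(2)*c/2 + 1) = sqrt(2)*c^4/2 - 3*sqrt(2)*c^3/2 - 2*c^3 - 21*sqrt(2)*c^2 + 6*c^2 - 36*c + 63*sqrt(2)*c + 108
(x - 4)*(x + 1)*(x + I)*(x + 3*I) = x^4 - 3*x^3 + 4*I*x^3 - 7*x^2 - 12*I*x^2 + 9*x - 16*I*x + 12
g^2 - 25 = (g - 5)*(g + 5)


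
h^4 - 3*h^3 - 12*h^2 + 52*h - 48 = (h - 3)*(h - 2)^2*(h + 4)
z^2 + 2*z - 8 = (z - 2)*(z + 4)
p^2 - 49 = (p - 7)*(p + 7)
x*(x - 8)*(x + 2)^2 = x^4 - 4*x^3 - 28*x^2 - 32*x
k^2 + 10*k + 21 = (k + 3)*(k + 7)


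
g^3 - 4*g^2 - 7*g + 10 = (g - 5)*(g - 1)*(g + 2)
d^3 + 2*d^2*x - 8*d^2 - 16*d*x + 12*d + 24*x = (d - 6)*(d - 2)*(d + 2*x)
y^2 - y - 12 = (y - 4)*(y + 3)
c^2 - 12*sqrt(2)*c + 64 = (c - 8*sqrt(2))*(c - 4*sqrt(2))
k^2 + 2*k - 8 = (k - 2)*(k + 4)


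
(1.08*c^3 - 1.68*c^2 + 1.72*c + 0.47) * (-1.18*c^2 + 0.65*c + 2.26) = -1.2744*c^5 + 2.6844*c^4 - 0.6808*c^3 - 3.2334*c^2 + 4.1927*c + 1.0622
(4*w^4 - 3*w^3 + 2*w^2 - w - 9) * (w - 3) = 4*w^5 - 15*w^4 + 11*w^3 - 7*w^2 - 6*w + 27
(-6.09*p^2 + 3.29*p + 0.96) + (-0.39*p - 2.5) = -6.09*p^2 + 2.9*p - 1.54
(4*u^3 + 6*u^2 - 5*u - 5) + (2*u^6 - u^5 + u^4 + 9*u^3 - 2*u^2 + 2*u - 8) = 2*u^6 - u^5 + u^4 + 13*u^3 + 4*u^2 - 3*u - 13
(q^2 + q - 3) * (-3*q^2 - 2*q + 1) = -3*q^4 - 5*q^3 + 8*q^2 + 7*q - 3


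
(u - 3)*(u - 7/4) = u^2 - 19*u/4 + 21/4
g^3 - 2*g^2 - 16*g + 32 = (g - 4)*(g - 2)*(g + 4)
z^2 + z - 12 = (z - 3)*(z + 4)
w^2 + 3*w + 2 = (w + 1)*(w + 2)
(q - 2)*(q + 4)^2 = q^3 + 6*q^2 - 32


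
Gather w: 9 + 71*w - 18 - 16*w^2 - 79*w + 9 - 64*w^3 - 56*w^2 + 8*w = -64*w^3 - 72*w^2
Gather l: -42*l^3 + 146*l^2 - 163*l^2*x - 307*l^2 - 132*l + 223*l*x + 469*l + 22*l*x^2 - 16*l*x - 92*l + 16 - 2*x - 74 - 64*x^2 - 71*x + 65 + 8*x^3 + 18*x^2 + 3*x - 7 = -42*l^3 + l^2*(-163*x - 161) + l*(22*x^2 + 207*x + 245) + 8*x^3 - 46*x^2 - 70*x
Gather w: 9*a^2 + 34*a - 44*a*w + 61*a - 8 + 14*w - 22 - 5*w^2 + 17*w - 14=9*a^2 + 95*a - 5*w^2 + w*(31 - 44*a) - 44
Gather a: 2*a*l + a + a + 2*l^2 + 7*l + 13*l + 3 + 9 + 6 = a*(2*l + 2) + 2*l^2 + 20*l + 18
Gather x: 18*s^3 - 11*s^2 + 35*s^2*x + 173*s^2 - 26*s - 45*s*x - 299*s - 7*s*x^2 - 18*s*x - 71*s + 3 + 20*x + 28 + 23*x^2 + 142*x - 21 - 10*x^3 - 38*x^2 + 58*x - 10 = 18*s^3 + 162*s^2 - 396*s - 10*x^3 + x^2*(-7*s - 15) + x*(35*s^2 - 63*s + 220)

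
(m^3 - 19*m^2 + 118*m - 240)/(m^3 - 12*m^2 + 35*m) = (m^2 - 14*m + 48)/(m*(m - 7))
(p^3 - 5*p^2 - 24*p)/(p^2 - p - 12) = p*(p - 8)/(p - 4)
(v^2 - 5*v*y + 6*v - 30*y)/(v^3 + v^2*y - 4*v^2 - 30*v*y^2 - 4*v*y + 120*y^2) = (v + 6)/(v^2 + 6*v*y - 4*v - 24*y)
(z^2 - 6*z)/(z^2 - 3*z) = (z - 6)/(z - 3)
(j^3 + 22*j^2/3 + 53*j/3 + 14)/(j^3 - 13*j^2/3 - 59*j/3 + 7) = (3*j^2 + 13*j + 14)/(3*j^2 - 22*j + 7)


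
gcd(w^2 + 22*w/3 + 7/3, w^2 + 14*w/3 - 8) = 1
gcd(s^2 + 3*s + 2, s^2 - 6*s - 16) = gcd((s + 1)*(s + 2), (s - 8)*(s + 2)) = s + 2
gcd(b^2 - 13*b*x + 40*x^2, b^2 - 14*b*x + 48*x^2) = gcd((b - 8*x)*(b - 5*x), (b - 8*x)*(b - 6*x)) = -b + 8*x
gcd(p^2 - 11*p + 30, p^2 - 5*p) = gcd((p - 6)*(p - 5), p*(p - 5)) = p - 5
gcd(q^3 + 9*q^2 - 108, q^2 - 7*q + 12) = q - 3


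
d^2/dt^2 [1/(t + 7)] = 2/(t + 7)^3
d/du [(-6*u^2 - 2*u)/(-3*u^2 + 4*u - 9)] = 6*(-5*u^2 + 18*u + 3)/(9*u^4 - 24*u^3 + 70*u^2 - 72*u + 81)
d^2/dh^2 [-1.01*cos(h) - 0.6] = 1.01*cos(h)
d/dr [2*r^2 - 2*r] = 4*r - 2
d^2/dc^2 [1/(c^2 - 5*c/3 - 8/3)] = 6*(9*c^2 - 15*c - (6*c - 5)^2 - 24)/(-3*c^2 + 5*c + 8)^3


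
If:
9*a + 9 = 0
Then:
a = -1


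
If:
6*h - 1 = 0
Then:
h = 1/6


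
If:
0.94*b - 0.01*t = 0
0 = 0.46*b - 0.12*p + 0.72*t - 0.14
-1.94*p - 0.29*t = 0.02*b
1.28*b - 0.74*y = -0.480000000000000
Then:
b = 0.00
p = -0.03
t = 0.19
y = 0.65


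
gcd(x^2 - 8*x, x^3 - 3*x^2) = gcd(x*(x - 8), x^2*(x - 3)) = x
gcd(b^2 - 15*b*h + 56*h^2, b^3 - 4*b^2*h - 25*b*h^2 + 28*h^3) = b - 7*h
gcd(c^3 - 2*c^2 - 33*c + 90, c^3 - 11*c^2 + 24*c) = c - 3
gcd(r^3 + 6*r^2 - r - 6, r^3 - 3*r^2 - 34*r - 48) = 1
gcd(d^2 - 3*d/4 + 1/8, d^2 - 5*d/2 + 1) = d - 1/2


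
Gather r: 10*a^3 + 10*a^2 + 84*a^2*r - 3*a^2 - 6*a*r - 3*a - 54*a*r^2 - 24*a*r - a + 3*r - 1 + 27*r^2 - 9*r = 10*a^3 + 7*a^2 - 4*a + r^2*(27 - 54*a) + r*(84*a^2 - 30*a - 6) - 1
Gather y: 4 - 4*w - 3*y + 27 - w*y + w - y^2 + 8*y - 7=-3*w - y^2 + y*(5 - w) + 24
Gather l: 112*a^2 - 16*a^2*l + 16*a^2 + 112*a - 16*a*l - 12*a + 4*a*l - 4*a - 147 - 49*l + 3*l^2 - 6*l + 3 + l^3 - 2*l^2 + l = 128*a^2 + 96*a + l^3 + l^2 + l*(-16*a^2 - 12*a - 54) - 144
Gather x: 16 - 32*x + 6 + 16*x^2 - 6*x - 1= 16*x^2 - 38*x + 21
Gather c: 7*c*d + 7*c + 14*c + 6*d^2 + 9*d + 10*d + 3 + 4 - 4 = c*(7*d + 21) + 6*d^2 + 19*d + 3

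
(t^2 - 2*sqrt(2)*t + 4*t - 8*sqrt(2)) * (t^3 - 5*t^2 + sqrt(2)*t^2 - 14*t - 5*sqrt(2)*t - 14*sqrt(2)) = t^5 - sqrt(2)*t^4 - t^4 - 38*t^3 + sqrt(2)*t^3 - 52*t^2 + 34*sqrt(2)*t^2 + 56*sqrt(2)*t + 136*t + 224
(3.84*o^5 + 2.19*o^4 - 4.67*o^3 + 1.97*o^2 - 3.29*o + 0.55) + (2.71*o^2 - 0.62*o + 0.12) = 3.84*o^5 + 2.19*o^4 - 4.67*o^3 + 4.68*o^2 - 3.91*o + 0.67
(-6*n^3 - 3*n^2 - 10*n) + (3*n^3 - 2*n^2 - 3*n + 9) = -3*n^3 - 5*n^2 - 13*n + 9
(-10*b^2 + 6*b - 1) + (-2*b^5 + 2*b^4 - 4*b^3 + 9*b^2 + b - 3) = -2*b^5 + 2*b^4 - 4*b^3 - b^2 + 7*b - 4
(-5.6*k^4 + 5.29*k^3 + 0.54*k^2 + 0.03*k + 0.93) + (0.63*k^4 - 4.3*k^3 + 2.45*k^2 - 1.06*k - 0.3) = -4.97*k^4 + 0.99*k^3 + 2.99*k^2 - 1.03*k + 0.63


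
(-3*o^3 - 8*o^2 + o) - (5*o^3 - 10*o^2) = -8*o^3 + 2*o^2 + o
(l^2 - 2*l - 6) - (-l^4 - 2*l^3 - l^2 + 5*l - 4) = l^4 + 2*l^3 + 2*l^2 - 7*l - 2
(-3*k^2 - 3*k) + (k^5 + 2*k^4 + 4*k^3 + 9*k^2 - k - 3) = k^5 + 2*k^4 + 4*k^3 + 6*k^2 - 4*k - 3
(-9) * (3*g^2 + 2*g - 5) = -27*g^2 - 18*g + 45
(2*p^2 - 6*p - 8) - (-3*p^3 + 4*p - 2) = 3*p^3 + 2*p^2 - 10*p - 6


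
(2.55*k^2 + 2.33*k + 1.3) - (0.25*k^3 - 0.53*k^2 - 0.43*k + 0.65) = -0.25*k^3 + 3.08*k^2 + 2.76*k + 0.65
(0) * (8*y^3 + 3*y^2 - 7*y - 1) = 0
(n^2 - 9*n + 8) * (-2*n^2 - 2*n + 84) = -2*n^4 + 16*n^3 + 86*n^2 - 772*n + 672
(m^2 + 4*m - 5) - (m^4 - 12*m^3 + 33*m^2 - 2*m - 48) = -m^4 + 12*m^3 - 32*m^2 + 6*m + 43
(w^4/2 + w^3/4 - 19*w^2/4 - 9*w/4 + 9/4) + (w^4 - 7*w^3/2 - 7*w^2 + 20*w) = 3*w^4/2 - 13*w^3/4 - 47*w^2/4 + 71*w/4 + 9/4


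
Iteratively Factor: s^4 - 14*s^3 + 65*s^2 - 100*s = (s - 5)*(s^3 - 9*s^2 + 20*s) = s*(s - 5)*(s^2 - 9*s + 20) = s*(s - 5)*(s - 4)*(s - 5)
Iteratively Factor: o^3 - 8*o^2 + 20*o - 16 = (o - 2)*(o^2 - 6*o + 8) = (o - 2)^2*(o - 4)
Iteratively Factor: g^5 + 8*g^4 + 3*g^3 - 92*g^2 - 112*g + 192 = (g - 3)*(g^4 + 11*g^3 + 36*g^2 + 16*g - 64) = (g - 3)*(g + 4)*(g^3 + 7*g^2 + 8*g - 16) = (g - 3)*(g - 1)*(g + 4)*(g^2 + 8*g + 16) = (g - 3)*(g - 1)*(g + 4)^2*(g + 4)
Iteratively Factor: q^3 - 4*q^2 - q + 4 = (q + 1)*(q^2 - 5*q + 4) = (q - 4)*(q + 1)*(q - 1)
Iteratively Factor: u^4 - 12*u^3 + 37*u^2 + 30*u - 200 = (u + 2)*(u^3 - 14*u^2 + 65*u - 100) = (u - 5)*(u + 2)*(u^2 - 9*u + 20) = (u - 5)*(u - 4)*(u + 2)*(u - 5)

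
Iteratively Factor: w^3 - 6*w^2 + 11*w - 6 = (w - 2)*(w^2 - 4*w + 3) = (w - 3)*(w - 2)*(w - 1)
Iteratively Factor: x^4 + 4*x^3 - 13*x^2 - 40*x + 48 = (x + 4)*(x^3 - 13*x + 12) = (x - 1)*(x + 4)*(x^2 + x - 12) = (x - 3)*(x - 1)*(x + 4)*(x + 4)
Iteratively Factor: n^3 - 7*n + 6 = (n - 2)*(n^2 + 2*n - 3) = (n - 2)*(n - 1)*(n + 3)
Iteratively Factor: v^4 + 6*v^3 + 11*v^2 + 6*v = (v)*(v^3 + 6*v^2 + 11*v + 6) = v*(v + 2)*(v^2 + 4*v + 3) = v*(v + 1)*(v + 2)*(v + 3)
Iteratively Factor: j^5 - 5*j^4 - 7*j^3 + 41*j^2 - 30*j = (j - 2)*(j^4 - 3*j^3 - 13*j^2 + 15*j) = (j - 2)*(j + 3)*(j^3 - 6*j^2 + 5*j) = (j - 2)*(j - 1)*(j + 3)*(j^2 - 5*j) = (j - 5)*(j - 2)*(j - 1)*(j + 3)*(j)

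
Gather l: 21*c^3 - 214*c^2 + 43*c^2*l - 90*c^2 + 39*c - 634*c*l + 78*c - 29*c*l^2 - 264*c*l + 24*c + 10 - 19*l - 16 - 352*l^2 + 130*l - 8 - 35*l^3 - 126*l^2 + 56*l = 21*c^3 - 304*c^2 + 141*c - 35*l^3 + l^2*(-29*c - 478) + l*(43*c^2 - 898*c + 167) - 14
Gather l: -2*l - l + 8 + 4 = 12 - 3*l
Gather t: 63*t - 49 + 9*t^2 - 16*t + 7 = 9*t^2 + 47*t - 42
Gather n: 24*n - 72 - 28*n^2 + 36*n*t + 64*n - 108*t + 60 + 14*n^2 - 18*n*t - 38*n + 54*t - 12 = -14*n^2 + n*(18*t + 50) - 54*t - 24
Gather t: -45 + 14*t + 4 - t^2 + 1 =-t^2 + 14*t - 40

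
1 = 1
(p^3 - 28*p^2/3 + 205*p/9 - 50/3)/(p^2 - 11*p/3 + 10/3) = (p^2 - 23*p/3 + 10)/(p - 2)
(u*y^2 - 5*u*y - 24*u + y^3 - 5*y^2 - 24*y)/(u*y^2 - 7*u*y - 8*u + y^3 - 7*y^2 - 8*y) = (y + 3)/(y + 1)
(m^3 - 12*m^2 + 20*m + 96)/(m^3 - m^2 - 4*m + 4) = (m^2 - 14*m + 48)/(m^2 - 3*m + 2)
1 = 1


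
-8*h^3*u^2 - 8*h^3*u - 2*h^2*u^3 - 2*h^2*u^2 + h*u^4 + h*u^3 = u*(-4*h + u)*(2*h + u)*(h*u + h)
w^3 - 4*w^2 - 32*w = w*(w - 8)*(w + 4)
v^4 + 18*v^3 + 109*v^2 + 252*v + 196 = (v + 2)^2*(v + 7)^2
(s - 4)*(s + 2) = s^2 - 2*s - 8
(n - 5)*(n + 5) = n^2 - 25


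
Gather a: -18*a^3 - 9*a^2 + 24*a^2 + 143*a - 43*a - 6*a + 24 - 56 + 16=-18*a^3 + 15*a^2 + 94*a - 16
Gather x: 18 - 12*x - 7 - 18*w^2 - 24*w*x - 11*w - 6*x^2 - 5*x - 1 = -18*w^2 - 11*w - 6*x^2 + x*(-24*w - 17) + 10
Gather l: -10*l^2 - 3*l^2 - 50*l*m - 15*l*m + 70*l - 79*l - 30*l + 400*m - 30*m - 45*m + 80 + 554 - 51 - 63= -13*l^2 + l*(-65*m - 39) + 325*m + 520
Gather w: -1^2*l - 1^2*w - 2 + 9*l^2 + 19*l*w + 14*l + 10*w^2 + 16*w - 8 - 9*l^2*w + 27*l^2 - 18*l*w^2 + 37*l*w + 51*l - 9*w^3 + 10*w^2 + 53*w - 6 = 36*l^2 + 64*l - 9*w^3 + w^2*(20 - 18*l) + w*(-9*l^2 + 56*l + 68) - 16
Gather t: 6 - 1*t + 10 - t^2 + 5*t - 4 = -t^2 + 4*t + 12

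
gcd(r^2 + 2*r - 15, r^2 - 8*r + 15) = r - 3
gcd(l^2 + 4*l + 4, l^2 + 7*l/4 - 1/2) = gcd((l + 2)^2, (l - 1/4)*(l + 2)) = l + 2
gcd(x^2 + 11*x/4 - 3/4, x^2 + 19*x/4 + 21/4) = x + 3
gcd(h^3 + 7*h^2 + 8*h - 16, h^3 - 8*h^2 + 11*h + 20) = 1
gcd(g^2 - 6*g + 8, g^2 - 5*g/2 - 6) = g - 4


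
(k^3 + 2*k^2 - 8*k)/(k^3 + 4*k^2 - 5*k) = (k^2 + 2*k - 8)/(k^2 + 4*k - 5)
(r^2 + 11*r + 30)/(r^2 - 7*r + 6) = (r^2 + 11*r + 30)/(r^2 - 7*r + 6)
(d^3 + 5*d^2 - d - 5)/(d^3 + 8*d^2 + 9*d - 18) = (d^2 + 6*d + 5)/(d^2 + 9*d + 18)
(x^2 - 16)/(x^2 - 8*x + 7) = (x^2 - 16)/(x^2 - 8*x + 7)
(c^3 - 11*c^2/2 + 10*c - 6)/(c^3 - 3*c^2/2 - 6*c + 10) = (2*c - 3)/(2*c + 5)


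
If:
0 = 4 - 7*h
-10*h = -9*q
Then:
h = 4/7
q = 40/63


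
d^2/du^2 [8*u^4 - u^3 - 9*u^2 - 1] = 96*u^2 - 6*u - 18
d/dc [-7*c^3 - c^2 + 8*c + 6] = -21*c^2 - 2*c + 8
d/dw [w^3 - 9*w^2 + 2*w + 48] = 3*w^2 - 18*w + 2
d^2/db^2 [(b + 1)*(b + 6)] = 2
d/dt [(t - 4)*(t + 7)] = 2*t + 3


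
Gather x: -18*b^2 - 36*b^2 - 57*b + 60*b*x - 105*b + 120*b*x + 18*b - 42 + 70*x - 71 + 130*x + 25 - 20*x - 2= -54*b^2 - 144*b + x*(180*b + 180) - 90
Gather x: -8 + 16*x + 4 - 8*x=8*x - 4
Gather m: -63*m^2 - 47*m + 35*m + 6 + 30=-63*m^2 - 12*m + 36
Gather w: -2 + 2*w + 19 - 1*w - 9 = w + 8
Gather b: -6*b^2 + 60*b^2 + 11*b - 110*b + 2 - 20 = 54*b^2 - 99*b - 18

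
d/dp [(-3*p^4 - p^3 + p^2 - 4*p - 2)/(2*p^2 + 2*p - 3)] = (-12*p^5 - 20*p^4 + 32*p^3 + 19*p^2 + 2*p + 16)/(4*p^4 + 8*p^3 - 8*p^2 - 12*p + 9)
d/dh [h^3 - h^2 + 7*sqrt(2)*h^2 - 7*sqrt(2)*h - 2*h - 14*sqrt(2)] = 3*h^2 - 2*h + 14*sqrt(2)*h - 7*sqrt(2) - 2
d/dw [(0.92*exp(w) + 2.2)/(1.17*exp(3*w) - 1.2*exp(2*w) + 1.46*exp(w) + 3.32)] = (-2.1528*exp(3*w) - 6.618*exp(2*w) + 5.28*exp(w) - 0.1576)*exp(w)/(1.3689*exp(6*w) - 2.808*exp(5*w) + 4.8564*exp(4*w) + 4.2648*exp(3*w) - 5.8364*exp(2*w) + 9.6944*exp(w) + 11.0224)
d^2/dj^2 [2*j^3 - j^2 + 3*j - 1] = 12*j - 2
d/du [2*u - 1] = 2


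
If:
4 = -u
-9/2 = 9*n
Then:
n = -1/2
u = -4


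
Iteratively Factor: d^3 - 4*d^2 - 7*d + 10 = (d + 2)*(d^2 - 6*d + 5) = (d - 1)*(d + 2)*(d - 5)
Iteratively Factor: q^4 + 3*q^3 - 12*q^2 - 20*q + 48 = (q - 2)*(q^3 + 5*q^2 - 2*q - 24) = (q - 2)^2*(q^2 + 7*q + 12) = (q - 2)^2*(q + 4)*(q + 3)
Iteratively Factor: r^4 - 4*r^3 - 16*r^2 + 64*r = (r + 4)*(r^3 - 8*r^2 + 16*r) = (r - 4)*(r + 4)*(r^2 - 4*r) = r*(r - 4)*(r + 4)*(r - 4)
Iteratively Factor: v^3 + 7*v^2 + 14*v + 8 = (v + 1)*(v^2 + 6*v + 8) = (v + 1)*(v + 2)*(v + 4)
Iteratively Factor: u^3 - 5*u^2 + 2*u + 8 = (u + 1)*(u^2 - 6*u + 8) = (u - 4)*(u + 1)*(u - 2)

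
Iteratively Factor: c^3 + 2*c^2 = (c)*(c^2 + 2*c) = c*(c + 2)*(c)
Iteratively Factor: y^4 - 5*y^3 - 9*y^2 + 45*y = (y + 3)*(y^3 - 8*y^2 + 15*y) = y*(y + 3)*(y^2 - 8*y + 15) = y*(y - 3)*(y + 3)*(y - 5)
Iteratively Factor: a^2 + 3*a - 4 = (a - 1)*(a + 4)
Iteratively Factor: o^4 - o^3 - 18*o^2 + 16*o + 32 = (o + 1)*(o^3 - 2*o^2 - 16*o + 32) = (o + 1)*(o + 4)*(o^2 - 6*o + 8) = (o - 4)*(o + 1)*(o + 4)*(o - 2)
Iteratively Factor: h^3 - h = (h - 1)*(h^2 + h) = (h - 1)*(h + 1)*(h)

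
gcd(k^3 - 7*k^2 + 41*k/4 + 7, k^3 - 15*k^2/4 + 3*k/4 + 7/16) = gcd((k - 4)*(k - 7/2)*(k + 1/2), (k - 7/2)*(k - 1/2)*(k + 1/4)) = k - 7/2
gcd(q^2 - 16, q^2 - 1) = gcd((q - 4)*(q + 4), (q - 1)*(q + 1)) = 1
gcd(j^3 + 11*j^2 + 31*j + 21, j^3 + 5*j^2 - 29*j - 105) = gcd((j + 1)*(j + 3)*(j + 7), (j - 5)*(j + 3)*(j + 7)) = j^2 + 10*j + 21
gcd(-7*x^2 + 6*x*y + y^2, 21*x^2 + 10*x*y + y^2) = 7*x + y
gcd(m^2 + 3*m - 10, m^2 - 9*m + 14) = m - 2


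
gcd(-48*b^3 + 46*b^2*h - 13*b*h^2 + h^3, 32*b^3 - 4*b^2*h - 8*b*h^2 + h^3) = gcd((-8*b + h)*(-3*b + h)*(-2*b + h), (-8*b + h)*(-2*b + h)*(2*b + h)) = 16*b^2 - 10*b*h + h^2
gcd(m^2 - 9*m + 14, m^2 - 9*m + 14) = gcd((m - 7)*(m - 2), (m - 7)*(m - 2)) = m^2 - 9*m + 14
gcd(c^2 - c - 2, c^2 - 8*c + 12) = c - 2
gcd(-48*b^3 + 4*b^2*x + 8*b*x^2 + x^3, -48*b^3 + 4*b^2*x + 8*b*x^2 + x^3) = -48*b^3 + 4*b^2*x + 8*b*x^2 + x^3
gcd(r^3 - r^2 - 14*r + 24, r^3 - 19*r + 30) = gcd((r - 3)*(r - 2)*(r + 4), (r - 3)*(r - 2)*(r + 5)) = r^2 - 5*r + 6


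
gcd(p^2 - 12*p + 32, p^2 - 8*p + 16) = p - 4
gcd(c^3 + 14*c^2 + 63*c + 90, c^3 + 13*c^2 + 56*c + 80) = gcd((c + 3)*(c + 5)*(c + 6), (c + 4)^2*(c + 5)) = c + 5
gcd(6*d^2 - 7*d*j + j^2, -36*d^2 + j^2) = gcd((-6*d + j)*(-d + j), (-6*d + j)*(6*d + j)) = 6*d - j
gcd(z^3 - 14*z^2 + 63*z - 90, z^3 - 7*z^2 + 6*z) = z - 6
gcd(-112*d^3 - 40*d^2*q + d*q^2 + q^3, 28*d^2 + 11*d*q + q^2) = 4*d + q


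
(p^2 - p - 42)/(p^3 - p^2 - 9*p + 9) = (p^2 - p - 42)/(p^3 - p^2 - 9*p + 9)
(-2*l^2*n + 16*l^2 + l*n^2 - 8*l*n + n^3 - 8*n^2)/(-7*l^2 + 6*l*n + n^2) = (2*l*n - 16*l + n^2 - 8*n)/(7*l + n)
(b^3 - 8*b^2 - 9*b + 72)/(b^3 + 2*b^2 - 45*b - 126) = (b^2 - 11*b + 24)/(b^2 - b - 42)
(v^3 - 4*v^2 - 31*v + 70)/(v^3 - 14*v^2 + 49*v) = (v^2 + 3*v - 10)/(v*(v - 7))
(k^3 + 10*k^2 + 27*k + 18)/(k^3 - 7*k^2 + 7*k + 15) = (k^2 + 9*k + 18)/(k^2 - 8*k + 15)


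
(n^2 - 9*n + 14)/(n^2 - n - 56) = (-n^2 + 9*n - 14)/(-n^2 + n + 56)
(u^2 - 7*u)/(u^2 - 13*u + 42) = u/(u - 6)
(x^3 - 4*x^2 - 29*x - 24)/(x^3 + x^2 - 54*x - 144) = (x + 1)/(x + 6)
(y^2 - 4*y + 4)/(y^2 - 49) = (y^2 - 4*y + 4)/(y^2 - 49)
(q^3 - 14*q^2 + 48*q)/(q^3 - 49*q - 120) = q*(q - 6)/(q^2 + 8*q + 15)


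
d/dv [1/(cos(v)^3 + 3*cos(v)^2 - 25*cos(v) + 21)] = (3*cos(v)^2 + 6*cos(v) - 25)*sin(v)/(cos(v)^3 + 3*cos(v)^2 - 25*cos(v) + 21)^2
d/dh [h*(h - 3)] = 2*h - 3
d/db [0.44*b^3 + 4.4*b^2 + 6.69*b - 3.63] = 1.32*b^2 + 8.8*b + 6.69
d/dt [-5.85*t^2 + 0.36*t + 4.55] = 0.36 - 11.7*t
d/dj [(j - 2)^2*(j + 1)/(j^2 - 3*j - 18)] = (j^4 - 6*j^3 - 45*j^2 + 100*j + 12)/(j^4 - 6*j^3 - 27*j^2 + 108*j + 324)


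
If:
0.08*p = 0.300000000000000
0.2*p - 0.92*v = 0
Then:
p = 3.75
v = 0.82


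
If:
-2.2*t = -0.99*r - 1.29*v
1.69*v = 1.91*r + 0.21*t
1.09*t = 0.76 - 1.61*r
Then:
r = 0.26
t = 0.31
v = 0.33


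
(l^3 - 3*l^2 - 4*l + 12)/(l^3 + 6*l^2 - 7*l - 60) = (l^2 - 4)/(l^2 + 9*l + 20)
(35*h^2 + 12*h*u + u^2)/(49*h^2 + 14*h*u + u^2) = (5*h + u)/(7*h + u)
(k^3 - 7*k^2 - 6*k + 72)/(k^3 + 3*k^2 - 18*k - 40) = (k^2 - 3*k - 18)/(k^2 + 7*k + 10)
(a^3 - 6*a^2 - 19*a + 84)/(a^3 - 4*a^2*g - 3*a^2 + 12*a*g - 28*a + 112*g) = (a - 3)/(a - 4*g)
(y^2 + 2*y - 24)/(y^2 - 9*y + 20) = (y + 6)/(y - 5)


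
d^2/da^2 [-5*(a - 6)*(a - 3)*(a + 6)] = 30 - 30*a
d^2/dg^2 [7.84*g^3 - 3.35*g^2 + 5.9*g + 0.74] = 47.04*g - 6.7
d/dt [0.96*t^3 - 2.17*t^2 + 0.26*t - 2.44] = 2.88*t^2 - 4.34*t + 0.26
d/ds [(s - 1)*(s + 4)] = 2*s + 3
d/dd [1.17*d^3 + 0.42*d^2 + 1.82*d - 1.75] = 3.51*d^2 + 0.84*d + 1.82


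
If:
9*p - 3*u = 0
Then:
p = u/3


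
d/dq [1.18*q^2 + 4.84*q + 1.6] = 2.36*q + 4.84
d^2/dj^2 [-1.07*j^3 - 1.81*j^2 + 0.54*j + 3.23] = -6.42*j - 3.62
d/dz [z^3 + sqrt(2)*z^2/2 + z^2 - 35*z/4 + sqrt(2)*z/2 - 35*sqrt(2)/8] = 3*z^2 + sqrt(2)*z + 2*z - 35/4 + sqrt(2)/2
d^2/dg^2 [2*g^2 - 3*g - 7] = 4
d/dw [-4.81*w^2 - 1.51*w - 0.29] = -9.62*w - 1.51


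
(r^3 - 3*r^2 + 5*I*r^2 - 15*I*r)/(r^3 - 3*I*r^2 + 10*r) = (r^2 + r*(-3 + 5*I) - 15*I)/(r^2 - 3*I*r + 10)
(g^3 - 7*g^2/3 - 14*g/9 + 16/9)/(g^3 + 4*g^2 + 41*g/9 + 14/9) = (9*g^2 - 30*g + 16)/(9*g^2 + 27*g + 14)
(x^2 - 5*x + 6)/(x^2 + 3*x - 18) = (x - 2)/(x + 6)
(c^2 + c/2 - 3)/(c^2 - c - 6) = (c - 3/2)/(c - 3)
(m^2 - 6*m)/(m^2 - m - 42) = m*(6 - m)/(-m^2 + m + 42)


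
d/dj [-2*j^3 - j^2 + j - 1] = -6*j^2 - 2*j + 1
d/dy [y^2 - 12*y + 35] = 2*y - 12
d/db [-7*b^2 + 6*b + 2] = 6 - 14*b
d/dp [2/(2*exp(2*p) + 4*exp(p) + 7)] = -8*(exp(p) + 1)*exp(p)/(2*exp(2*p) + 4*exp(p) + 7)^2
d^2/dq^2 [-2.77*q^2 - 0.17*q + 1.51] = -5.54000000000000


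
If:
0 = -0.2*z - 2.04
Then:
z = -10.20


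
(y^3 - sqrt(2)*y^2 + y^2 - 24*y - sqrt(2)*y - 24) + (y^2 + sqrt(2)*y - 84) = y^3 - sqrt(2)*y^2 + 2*y^2 - 24*y - 108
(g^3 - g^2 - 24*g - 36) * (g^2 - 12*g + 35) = g^5 - 13*g^4 + 23*g^3 + 217*g^2 - 408*g - 1260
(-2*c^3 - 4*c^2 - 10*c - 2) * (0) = 0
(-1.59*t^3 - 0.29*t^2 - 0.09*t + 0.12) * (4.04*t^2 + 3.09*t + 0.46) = -6.4236*t^5 - 6.0847*t^4 - 1.9911*t^3 + 0.0733*t^2 + 0.3294*t + 0.0552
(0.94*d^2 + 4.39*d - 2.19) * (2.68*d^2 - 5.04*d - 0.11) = 2.5192*d^4 + 7.0276*d^3 - 28.0982*d^2 + 10.5547*d + 0.2409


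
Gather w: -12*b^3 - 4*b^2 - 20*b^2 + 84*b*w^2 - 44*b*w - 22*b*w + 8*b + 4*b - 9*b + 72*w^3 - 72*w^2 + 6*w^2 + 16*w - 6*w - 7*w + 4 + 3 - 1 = -12*b^3 - 24*b^2 + 3*b + 72*w^3 + w^2*(84*b - 66) + w*(3 - 66*b) + 6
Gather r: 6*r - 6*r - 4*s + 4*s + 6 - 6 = 0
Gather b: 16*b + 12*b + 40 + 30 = 28*b + 70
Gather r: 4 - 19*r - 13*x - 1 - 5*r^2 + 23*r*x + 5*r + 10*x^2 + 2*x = -5*r^2 + r*(23*x - 14) + 10*x^2 - 11*x + 3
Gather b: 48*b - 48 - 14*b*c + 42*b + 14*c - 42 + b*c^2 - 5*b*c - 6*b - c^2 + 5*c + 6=b*(c^2 - 19*c + 84) - c^2 + 19*c - 84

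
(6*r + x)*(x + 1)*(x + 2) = 6*r*x^2 + 18*r*x + 12*r + x^3 + 3*x^2 + 2*x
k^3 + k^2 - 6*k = k*(k - 2)*(k + 3)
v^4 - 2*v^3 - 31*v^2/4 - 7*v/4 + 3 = (v - 4)*(v - 1/2)*(v + 1)*(v + 3/2)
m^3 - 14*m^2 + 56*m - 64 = (m - 8)*(m - 4)*(m - 2)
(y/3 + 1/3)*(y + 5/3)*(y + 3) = y^3/3 + 17*y^2/9 + 29*y/9 + 5/3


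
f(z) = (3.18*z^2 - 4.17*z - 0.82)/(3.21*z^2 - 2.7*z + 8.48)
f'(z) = (2.7 - 6.42*z)*(3.18*z^2 - 4.17*z - 0.82)/(3.21*z^2 - 2.7*z + 8.48)^2 + (6.36*z - 4.17)/(3.21*z^2 - 2.7*z + 8.48) = (4.7997*z^2 + 59.1972*z - 37.5756)/(10.3041*z^4 - 17.334*z^3 + 61.7316*z^2 - 45.792*z + 71.9104)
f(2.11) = 0.27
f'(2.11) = 0.37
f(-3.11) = 0.90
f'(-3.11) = -0.08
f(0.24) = -0.20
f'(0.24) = -0.36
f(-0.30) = 0.07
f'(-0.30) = -0.60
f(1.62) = 0.06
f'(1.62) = 0.45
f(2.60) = 0.42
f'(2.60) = 0.28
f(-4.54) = 0.96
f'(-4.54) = -0.03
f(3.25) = 0.57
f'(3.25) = 0.18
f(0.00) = -0.10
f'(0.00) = -0.52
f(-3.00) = 0.89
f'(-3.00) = -0.08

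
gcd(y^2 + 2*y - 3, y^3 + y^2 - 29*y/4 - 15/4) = y + 3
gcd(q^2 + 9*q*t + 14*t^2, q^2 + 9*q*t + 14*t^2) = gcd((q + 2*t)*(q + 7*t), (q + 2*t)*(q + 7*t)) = q^2 + 9*q*t + 14*t^2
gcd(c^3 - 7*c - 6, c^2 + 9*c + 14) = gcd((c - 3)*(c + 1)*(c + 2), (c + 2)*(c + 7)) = c + 2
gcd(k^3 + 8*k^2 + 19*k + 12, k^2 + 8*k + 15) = k + 3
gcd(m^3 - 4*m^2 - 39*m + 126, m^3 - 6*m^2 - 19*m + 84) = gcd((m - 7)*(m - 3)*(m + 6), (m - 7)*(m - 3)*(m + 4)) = m^2 - 10*m + 21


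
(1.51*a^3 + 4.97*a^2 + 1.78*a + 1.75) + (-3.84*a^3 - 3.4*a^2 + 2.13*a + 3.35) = -2.33*a^3 + 1.57*a^2 + 3.91*a + 5.1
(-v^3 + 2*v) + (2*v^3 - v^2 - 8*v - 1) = v^3 - v^2 - 6*v - 1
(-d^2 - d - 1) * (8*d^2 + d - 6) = -8*d^4 - 9*d^3 - 3*d^2 + 5*d + 6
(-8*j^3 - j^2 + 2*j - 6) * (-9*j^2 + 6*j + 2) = 72*j^5 - 39*j^4 - 40*j^3 + 64*j^2 - 32*j - 12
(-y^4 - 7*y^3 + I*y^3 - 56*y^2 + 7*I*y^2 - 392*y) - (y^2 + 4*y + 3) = -y^4 - 7*y^3 + I*y^3 - 57*y^2 + 7*I*y^2 - 396*y - 3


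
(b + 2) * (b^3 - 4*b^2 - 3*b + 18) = b^4 - 2*b^3 - 11*b^2 + 12*b + 36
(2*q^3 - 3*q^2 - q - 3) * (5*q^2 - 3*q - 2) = 10*q^5 - 21*q^4 - 6*q^2 + 11*q + 6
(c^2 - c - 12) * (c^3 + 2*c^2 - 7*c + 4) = c^5 + c^4 - 21*c^3 - 13*c^2 + 80*c - 48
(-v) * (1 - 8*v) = 8*v^2 - v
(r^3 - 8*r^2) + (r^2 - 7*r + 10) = r^3 - 7*r^2 - 7*r + 10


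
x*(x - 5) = x^2 - 5*x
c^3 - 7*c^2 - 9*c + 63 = (c - 7)*(c - 3)*(c + 3)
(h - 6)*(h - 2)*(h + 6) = h^3 - 2*h^2 - 36*h + 72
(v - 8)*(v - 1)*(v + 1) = v^3 - 8*v^2 - v + 8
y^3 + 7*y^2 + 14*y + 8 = (y + 1)*(y + 2)*(y + 4)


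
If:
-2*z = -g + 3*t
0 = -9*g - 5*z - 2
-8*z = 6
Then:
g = 7/36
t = 61/108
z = -3/4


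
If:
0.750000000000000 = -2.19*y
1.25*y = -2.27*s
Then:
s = 0.19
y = -0.34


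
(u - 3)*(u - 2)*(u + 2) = u^3 - 3*u^2 - 4*u + 12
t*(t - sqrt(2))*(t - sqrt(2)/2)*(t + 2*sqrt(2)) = t^4 + sqrt(2)*t^3/2 - 5*t^2 + 2*sqrt(2)*t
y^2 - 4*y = y*(y - 4)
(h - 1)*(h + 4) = h^2 + 3*h - 4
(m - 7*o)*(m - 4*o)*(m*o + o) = m^3*o - 11*m^2*o^2 + m^2*o + 28*m*o^3 - 11*m*o^2 + 28*o^3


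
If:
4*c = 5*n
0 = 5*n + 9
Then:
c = -9/4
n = -9/5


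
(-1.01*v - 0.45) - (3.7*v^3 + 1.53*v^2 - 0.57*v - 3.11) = -3.7*v^3 - 1.53*v^2 - 0.44*v + 2.66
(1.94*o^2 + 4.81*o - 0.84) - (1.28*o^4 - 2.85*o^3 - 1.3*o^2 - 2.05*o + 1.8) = -1.28*o^4 + 2.85*o^3 + 3.24*o^2 + 6.86*o - 2.64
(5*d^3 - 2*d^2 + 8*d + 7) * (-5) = -25*d^3 + 10*d^2 - 40*d - 35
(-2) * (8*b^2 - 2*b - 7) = -16*b^2 + 4*b + 14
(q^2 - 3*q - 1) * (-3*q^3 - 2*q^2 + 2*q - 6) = -3*q^5 + 7*q^4 + 11*q^3 - 10*q^2 + 16*q + 6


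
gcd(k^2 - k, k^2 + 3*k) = k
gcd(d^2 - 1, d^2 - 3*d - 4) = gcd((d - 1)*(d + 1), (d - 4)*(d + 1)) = d + 1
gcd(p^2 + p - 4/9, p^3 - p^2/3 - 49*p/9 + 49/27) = p - 1/3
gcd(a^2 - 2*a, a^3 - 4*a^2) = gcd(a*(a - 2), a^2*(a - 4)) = a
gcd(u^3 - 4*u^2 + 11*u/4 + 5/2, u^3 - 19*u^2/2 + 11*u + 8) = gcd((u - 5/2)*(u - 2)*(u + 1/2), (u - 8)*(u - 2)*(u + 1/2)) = u^2 - 3*u/2 - 1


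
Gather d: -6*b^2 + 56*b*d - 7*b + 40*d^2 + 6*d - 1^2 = -6*b^2 - 7*b + 40*d^2 + d*(56*b + 6) - 1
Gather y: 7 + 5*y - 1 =5*y + 6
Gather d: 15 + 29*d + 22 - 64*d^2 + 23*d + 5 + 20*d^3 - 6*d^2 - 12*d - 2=20*d^3 - 70*d^2 + 40*d + 40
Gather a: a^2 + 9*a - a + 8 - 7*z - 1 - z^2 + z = a^2 + 8*a - z^2 - 6*z + 7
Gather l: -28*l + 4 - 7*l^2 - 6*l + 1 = -7*l^2 - 34*l + 5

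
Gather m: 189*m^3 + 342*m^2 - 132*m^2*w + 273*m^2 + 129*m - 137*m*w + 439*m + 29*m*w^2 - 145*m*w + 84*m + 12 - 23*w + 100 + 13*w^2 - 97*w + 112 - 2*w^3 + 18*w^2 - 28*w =189*m^3 + m^2*(615 - 132*w) + m*(29*w^2 - 282*w + 652) - 2*w^3 + 31*w^2 - 148*w + 224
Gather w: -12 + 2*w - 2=2*w - 14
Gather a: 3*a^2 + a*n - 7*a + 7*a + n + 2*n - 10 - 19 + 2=3*a^2 + a*n + 3*n - 27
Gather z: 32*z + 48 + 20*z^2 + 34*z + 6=20*z^2 + 66*z + 54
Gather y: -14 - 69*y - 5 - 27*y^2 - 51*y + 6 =-27*y^2 - 120*y - 13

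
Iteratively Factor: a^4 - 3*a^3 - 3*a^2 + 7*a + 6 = (a - 3)*(a^3 - 3*a - 2) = (a - 3)*(a - 2)*(a^2 + 2*a + 1) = (a - 3)*(a - 2)*(a + 1)*(a + 1)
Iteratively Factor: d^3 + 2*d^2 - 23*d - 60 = (d + 4)*(d^2 - 2*d - 15) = (d + 3)*(d + 4)*(d - 5)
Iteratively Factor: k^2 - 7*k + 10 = (k - 5)*(k - 2)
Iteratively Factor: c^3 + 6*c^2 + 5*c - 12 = (c + 3)*(c^2 + 3*c - 4) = (c + 3)*(c + 4)*(c - 1)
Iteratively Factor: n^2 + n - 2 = (n - 1)*(n + 2)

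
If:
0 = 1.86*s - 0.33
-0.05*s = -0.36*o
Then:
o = 0.02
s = 0.18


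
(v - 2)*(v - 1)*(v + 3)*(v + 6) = v^4 + 6*v^3 - 7*v^2 - 36*v + 36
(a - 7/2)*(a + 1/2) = a^2 - 3*a - 7/4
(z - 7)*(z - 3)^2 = z^3 - 13*z^2 + 51*z - 63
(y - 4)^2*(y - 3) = y^3 - 11*y^2 + 40*y - 48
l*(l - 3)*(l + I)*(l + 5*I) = l^4 - 3*l^3 + 6*I*l^3 - 5*l^2 - 18*I*l^2 + 15*l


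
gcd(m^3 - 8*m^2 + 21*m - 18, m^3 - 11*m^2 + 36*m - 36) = m^2 - 5*m + 6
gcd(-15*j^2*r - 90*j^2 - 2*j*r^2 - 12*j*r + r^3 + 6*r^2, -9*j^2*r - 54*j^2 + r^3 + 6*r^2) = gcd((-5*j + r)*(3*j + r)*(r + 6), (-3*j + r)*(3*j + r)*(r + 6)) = 3*j*r + 18*j + r^2 + 6*r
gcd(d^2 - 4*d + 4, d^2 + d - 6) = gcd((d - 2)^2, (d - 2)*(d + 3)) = d - 2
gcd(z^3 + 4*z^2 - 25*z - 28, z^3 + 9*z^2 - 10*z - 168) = z^2 + 3*z - 28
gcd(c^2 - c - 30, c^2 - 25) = c + 5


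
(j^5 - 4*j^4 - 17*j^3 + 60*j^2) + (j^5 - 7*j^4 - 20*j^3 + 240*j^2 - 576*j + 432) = 2*j^5 - 11*j^4 - 37*j^3 + 300*j^2 - 576*j + 432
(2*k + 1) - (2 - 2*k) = 4*k - 1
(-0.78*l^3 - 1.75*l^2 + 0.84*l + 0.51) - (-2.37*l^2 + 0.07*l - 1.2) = -0.78*l^3 + 0.62*l^2 + 0.77*l + 1.71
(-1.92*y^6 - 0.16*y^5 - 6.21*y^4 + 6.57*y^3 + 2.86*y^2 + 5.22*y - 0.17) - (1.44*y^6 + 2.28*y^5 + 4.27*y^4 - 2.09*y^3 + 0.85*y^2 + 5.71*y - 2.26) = -3.36*y^6 - 2.44*y^5 - 10.48*y^4 + 8.66*y^3 + 2.01*y^2 - 0.49*y + 2.09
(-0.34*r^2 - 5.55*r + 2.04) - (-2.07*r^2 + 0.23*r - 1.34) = 1.73*r^2 - 5.78*r + 3.38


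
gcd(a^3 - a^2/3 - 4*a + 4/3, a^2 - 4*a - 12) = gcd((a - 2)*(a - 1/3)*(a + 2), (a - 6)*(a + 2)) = a + 2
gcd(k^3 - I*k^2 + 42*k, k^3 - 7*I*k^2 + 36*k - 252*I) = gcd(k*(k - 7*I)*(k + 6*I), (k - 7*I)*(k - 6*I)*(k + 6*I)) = k^2 - I*k + 42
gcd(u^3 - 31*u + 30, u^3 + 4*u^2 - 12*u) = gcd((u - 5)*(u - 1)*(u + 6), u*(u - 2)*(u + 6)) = u + 6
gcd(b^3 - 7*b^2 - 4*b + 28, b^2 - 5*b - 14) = b^2 - 5*b - 14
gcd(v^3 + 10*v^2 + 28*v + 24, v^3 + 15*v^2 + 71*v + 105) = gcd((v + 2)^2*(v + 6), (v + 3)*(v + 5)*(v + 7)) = 1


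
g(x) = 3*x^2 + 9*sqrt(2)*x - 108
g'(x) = 6*x + 9*sqrt(2)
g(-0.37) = -112.30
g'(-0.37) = 10.51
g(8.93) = 244.90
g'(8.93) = 66.31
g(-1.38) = -119.85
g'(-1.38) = 4.45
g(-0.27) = -111.22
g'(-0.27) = 11.11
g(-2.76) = -120.28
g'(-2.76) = -3.83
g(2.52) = -56.87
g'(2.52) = 27.85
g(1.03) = -91.71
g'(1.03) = 18.91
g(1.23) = -87.81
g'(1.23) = 20.11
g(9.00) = 249.55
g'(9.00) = 66.73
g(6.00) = 76.37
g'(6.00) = 48.73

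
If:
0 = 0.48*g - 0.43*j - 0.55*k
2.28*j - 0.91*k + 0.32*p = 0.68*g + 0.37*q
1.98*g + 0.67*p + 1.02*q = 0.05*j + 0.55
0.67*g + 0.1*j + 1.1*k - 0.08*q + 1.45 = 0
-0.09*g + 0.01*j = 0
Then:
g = 0.19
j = 1.71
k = -1.17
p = -8.40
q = 5.78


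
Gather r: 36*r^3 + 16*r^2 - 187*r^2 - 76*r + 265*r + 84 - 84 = 36*r^3 - 171*r^2 + 189*r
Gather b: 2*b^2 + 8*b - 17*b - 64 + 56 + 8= 2*b^2 - 9*b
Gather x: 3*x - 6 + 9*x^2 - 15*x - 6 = 9*x^2 - 12*x - 12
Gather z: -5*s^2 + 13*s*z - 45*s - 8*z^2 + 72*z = -5*s^2 - 45*s - 8*z^2 + z*(13*s + 72)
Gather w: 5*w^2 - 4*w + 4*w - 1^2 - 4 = 5*w^2 - 5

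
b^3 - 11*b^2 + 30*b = b*(b - 6)*(b - 5)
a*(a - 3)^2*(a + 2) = a^4 - 4*a^3 - 3*a^2 + 18*a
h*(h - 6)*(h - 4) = h^3 - 10*h^2 + 24*h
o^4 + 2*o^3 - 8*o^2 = o^2*(o - 2)*(o + 4)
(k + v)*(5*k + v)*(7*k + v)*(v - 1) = 35*k^3*v - 35*k^3 + 47*k^2*v^2 - 47*k^2*v + 13*k*v^3 - 13*k*v^2 + v^4 - v^3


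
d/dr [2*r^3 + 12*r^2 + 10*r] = 6*r^2 + 24*r + 10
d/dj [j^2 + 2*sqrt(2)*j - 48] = 2*j + 2*sqrt(2)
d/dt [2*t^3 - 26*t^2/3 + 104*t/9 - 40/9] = 6*t^2 - 52*t/3 + 104/9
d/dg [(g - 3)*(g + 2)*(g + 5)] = 3*g^2 + 8*g - 11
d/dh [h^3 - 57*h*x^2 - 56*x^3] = 3*h^2 - 57*x^2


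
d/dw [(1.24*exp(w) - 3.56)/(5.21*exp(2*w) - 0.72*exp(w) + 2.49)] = (-6.4604*exp(2*w) + 37.0952*exp(w) + 0.5244)*exp(w)/(27.1441*exp(4*w) - 7.5024*exp(3*w) + 26.4642*exp(2*w) - 3.5856*exp(w) + 6.2001)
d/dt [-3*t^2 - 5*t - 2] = -6*t - 5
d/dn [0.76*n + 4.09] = 0.760000000000000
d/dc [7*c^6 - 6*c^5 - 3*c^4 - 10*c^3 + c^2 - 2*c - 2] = 42*c^5 - 30*c^4 - 12*c^3 - 30*c^2 + 2*c - 2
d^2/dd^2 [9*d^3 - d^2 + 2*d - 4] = 54*d - 2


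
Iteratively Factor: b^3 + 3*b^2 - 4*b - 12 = (b - 2)*(b^2 + 5*b + 6) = (b - 2)*(b + 3)*(b + 2)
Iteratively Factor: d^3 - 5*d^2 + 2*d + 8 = (d - 2)*(d^2 - 3*d - 4) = (d - 2)*(d + 1)*(d - 4)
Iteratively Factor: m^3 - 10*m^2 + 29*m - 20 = (m - 4)*(m^2 - 6*m + 5) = (m - 4)*(m - 1)*(m - 5)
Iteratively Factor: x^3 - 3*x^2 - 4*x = (x + 1)*(x^2 - 4*x) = x*(x + 1)*(x - 4)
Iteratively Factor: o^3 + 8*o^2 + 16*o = (o)*(o^2 + 8*o + 16) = o*(o + 4)*(o + 4)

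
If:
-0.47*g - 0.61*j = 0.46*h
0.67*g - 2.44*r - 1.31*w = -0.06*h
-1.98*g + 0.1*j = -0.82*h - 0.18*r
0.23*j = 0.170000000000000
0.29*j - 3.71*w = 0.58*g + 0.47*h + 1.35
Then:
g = -0.26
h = -0.72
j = 0.74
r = 0.01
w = -0.17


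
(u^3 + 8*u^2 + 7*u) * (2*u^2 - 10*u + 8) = 2*u^5 + 6*u^4 - 58*u^3 - 6*u^2 + 56*u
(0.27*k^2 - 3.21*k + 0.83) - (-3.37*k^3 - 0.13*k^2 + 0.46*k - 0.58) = 3.37*k^3 + 0.4*k^2 - 3.67*k + 1.41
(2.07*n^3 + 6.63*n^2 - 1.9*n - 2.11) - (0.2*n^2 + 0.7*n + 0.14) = 2.07*n^3 + 6.43*n^2 - 2.6*n - 2.25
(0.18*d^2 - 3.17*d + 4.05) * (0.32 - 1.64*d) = -0.2952*d^3 + 5.2564*d^2 - 7.6564*d + 1.296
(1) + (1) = 2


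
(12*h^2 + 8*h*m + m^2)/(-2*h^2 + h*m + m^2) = (-6*h - m)/(h - m)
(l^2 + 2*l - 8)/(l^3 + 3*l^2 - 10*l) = (l + 4)/(l*(l + 5))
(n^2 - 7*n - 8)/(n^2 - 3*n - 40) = (n + 1)/(n + 5)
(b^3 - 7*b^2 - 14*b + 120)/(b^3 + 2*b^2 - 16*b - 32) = (b^2 - 11*b + 30)/(b^2 - 2*b - 8)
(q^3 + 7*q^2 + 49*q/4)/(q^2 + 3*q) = (q^2 + 7*q + 49/4)/(q + 3)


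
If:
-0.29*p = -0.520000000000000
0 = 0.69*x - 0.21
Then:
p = 1.79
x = 0.30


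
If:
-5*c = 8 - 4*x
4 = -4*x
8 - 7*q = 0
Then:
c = -12/5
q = 8/7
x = -1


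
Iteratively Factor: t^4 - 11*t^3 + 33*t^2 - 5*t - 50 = (t - 5)*(t^3 - 6*t^2 + 3*t + 10) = (t - 5)*(t - 2)*(t^2 - 4*t - 5) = (t - 5)*(t - 2)*(t + 1)*(t - 5)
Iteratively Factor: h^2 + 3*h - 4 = (h + 4)*(h - 1)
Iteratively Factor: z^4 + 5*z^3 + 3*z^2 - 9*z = (z)*(z^3 + 5*z^2 + 3*z - 9) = z*(z + 3)*(z^2 + 2*z - 3) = z*(z - 1)*(z + 3)*(z + 3)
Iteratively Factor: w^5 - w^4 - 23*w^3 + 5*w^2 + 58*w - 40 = (w - 1)*(w^4 - 23*w^2 - 18*w + 40) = (w - 1)*(w + 4)*(w^3 - 4*w^2 - 7*w + 10) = (w - 5)*(w - 1)*(w + 4)*(w^2 + w - 2) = (w - 5)*(w - 1)^2*(w + 4)*(w + 2)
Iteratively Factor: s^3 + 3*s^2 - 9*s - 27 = (s + 3)*(s^2 - 9) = (s - 3)*(s + 3)*(s + 3)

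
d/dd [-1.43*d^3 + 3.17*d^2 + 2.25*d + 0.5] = -4.29*d^2 + 6.34*d + 2.25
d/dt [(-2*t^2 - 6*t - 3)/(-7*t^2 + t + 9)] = (-44*t^2 - 78*t - 51)/(49*t^4 - 14*t^3 - 125*t^2 + 18*t + 81)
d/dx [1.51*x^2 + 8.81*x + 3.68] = 3.02*x + 8.81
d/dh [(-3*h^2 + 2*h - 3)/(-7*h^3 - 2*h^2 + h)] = (-21*h^4 + 28*h^3 - 62*h^2 - 12*h + 3)/(h^2*(49*h^4 + 28*h^3 - 10*h^2 - 4*h + 1))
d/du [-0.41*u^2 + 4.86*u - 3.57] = 4.86 - 0.82*u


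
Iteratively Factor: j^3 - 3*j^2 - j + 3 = (j - 1)*(j^2 - 2*j - 3) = (j - 3)*(j - 1)*(j + 1)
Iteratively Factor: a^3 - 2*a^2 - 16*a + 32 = (a - 2)*(a^2 - 16) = (a - 4)*(a - 2)*(a + 4)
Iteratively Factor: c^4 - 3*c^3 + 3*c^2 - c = (c - 1)*(c^3 - 2*c^2 + c) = c*(c - 1)*(c^2 - 2*c + 1) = c*(c - 1)^2*(c - 1)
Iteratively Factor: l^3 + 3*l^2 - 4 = (l + 2)*(l^2 + l - 2) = (l + 2)^2*(l - 1)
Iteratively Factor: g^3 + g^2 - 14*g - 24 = (g + 3)*(g^2 - 2*g - 8) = (g + 2)*(g + 3)*(g - 4)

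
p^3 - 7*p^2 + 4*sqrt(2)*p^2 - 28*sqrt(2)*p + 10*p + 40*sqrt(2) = (p - 5)*(p - 2)*(p + 4*sqrt(2))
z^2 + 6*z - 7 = (z - 1)*(z + 7)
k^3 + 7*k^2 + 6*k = k*(k + 1)*(k + 6)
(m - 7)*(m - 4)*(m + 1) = m^3 - 10*m^2 + 17*m + 28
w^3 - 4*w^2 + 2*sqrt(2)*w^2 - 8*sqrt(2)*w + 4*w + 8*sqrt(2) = (w - 2)^2*(w + 2*sqrt(2))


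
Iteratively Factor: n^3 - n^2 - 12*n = (n)*(n^2 - n - 12) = n*(n - 4)*(n + 3)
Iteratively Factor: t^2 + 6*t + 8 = (t + 4)*(t + 2)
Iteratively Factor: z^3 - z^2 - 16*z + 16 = (z - 4)*(z^2 + 3*z - 4) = (z - 4)*(z - 1)*(z + 4)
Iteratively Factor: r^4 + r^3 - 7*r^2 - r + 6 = (r + 1)*(r^3 - 7*r + 6) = (r + 1)*(r + 3)*(r^2 - 3*r + 2) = (r - 2)*(r + 1)*(r + 3)*(r - 1)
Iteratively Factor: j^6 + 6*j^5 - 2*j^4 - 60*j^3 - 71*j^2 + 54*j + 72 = (j + 1)*(j^5 + 5*j^4 - 7*j^3 - 53*j^2 - 18*j + 72) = (j - 3)*(j + 1)*(j^4 + 8*j^3 + 17*j^2 - 2*j - 24) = (j - 3)*(j - 1)*(j + 1)*(j^3 + 9*j^2 + 26*j + 24) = (j - 3)*(j - 1)*(j + 1)*(j + 4)*(j^2 + 5*j + 6) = (j - 3)*(j - 1)*(j + 1)*(j + 3)*(j + 4)*(j + 2)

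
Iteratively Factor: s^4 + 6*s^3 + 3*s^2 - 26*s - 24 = (s + 1)*(s^3 + 5*s^2 - 2*s - 24) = (s + 1)*(s + 3)*(s^2 + 2*s - 8) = (s - 2)*(s + 1)*(s + 3)*(s + 4)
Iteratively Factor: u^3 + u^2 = (u + 1)*(u^2) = u*(u + 1)*(u)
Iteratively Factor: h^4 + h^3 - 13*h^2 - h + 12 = (h + 1)*(h^3 - 13*h + 12) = (h + 1)*(h + 4)*(h^2 - 4*h + 3) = (h - 3)*(h + 1)*(h + 4)*(h - 1)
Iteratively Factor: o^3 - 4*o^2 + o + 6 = (o + 1)*(o^2 - 5*o + 6) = (o - 2)*(o + 1)*(o - 3)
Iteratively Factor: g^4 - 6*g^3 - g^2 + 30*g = (g + 2)*(g^3 - 8*g^2 + 15*g) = (g - 3)*(g + 2)*(g^2 - 5*g) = (g - 5)*(g - 3)*(g + 2)*(g)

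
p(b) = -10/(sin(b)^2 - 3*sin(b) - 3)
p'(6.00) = -7.87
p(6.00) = 4.80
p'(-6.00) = -1.66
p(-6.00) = 2.66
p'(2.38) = 0.56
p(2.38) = 2.18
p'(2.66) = 1.05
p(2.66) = 2.40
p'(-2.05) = 108.96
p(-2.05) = -22.25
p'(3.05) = 2.63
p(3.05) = 3.06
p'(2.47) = 0.68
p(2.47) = 2.23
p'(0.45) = -1.13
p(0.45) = 2.43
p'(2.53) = 0.79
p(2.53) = 2.28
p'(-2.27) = 2088.31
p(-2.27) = 84.63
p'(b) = -10*(-2*sin(b)*cos(b) + 3*cos(b))/(sin(b)^2 - 3*sin(b) - 3)^2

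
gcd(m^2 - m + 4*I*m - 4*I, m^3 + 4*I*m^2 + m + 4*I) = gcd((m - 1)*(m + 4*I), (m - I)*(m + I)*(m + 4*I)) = m + 4*I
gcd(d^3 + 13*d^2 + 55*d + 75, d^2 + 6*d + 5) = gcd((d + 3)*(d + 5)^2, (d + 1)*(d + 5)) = d + 5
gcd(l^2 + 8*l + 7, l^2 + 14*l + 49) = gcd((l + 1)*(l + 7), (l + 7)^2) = l + 7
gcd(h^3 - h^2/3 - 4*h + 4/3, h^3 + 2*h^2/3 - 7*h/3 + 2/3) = h^2 + 5*h/3 - 2/3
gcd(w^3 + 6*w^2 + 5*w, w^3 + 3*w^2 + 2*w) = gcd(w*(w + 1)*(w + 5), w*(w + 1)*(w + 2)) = w^2 + w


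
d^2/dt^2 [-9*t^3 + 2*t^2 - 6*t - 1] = 4 - 54*t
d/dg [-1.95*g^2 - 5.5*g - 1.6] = -3.9*g - 5.5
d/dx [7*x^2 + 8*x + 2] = 14*x + 8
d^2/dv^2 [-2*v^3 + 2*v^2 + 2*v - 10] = 4 - 12*v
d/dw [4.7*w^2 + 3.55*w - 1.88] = 9.4*w + 3.55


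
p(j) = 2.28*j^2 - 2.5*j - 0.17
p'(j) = 4.56*j - 2.5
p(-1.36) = 7.45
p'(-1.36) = -8.70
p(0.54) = -0.86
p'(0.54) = -0.04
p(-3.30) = 32.91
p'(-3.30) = -17.55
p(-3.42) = 35.05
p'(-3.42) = -18.10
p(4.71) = 38.63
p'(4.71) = 18.98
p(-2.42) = 19.23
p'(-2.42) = -13.54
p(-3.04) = 28.50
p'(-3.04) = -16.36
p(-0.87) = 3.73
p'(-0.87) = -6.47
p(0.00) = -0.17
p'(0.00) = -2.50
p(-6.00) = 96.91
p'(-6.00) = -29.86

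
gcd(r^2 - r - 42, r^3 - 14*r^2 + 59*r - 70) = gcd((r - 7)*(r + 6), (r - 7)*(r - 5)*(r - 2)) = r - 7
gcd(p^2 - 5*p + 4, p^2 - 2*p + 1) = p - 1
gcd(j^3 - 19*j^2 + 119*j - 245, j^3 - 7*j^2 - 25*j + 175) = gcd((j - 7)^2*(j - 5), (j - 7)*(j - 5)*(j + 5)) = j^2 - 12*j + 35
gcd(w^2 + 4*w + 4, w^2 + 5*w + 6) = w + 2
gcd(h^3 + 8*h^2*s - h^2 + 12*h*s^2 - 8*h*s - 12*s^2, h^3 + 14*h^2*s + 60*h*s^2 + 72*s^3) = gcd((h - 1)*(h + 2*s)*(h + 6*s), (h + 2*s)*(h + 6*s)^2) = h^2 + 8*h*s + 12*s^2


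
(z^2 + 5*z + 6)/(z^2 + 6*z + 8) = (z + 3)/(z + 4)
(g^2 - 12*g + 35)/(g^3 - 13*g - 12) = (-g^2 + 12*g - 35)/(-g^3 + 13*g + 12)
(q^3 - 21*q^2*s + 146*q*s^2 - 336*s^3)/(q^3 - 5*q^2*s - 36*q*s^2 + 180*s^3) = (q^2 - 15*q*s + 56*s^2)/(q^2 + q*s - 30*s^2)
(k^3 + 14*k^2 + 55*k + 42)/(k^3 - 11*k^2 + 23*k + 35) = (k^2 + 13*k + 42)/(k^2 - 12*k + 35)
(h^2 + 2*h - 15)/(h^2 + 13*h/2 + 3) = 2*(h^2 + 2*h - 15)/(2*h^2 + 13*h + 6)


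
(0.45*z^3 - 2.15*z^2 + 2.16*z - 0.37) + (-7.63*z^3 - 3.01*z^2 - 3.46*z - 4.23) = -7.18*z^3 - 5.16*z^2 - 1.3*z - 4.6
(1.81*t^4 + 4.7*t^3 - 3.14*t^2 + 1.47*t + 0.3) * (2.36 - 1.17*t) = -2.1177*t^5 - 1.2274*t^4 + 14.7658*t^3 - 9.1303*t^2 + 3.1182*t + 0.708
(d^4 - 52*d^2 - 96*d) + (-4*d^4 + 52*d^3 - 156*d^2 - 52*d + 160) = -3*d^4 + 52*d^3 - 208*d^2 - 148*d + 160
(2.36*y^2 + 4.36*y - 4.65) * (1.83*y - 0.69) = 4.3188*y^3 + 6.3504*y^2 - 11.5179*y + 3.2085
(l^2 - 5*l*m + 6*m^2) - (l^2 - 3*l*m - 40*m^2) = -2*l*m + 46*m^2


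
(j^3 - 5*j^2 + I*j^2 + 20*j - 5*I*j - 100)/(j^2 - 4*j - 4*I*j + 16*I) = (j^2 + 5*j*(-1 + I) - 25*I)/(j - 4)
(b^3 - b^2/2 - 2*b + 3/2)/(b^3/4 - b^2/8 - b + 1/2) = 4*(2*b^3 - b^2 - 4*b + 3)/(2*b^3 - b^2 - 8*b + 4)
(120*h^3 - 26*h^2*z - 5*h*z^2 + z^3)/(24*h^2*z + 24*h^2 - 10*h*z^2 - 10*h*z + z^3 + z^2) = (5*h + z)/(z + 1)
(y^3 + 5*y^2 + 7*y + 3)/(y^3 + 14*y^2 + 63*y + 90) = (y^2 + 2*y + 1)/(y^2 + 11*y + 30)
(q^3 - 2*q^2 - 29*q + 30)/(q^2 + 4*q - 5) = q - 6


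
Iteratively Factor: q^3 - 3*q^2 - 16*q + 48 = (q - 3)*(q^2 - 16) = (q - 4)*(q - 3)*(q + 4)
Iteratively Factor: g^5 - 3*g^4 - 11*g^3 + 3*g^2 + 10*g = (g + 1)*(g^4 - 4*g^3 - 7*g^2 + 10*g) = g*(g + 1)*(g^3 - 4*g^2 - 7*g + 10) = g*(g - 1)*(g + 1)*(g^2 - 3*g - 10) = g*(g - 5)*(g - 1)*(g + 1)*(g + 2)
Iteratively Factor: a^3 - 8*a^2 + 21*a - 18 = (a - 3)*(a^2 - 5*a + 6) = (a - 3)*(a - 2)*(a - 3)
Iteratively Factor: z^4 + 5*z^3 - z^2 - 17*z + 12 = (z + 4)*(z^3 + z^2 - 5*z + 3) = (z + 3)*(z + 4)*(z^2 - 2*z + 1) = (z - 1)*(z + 3)*(z + 4)*(z - 1)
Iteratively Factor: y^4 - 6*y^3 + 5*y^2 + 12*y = (y - 3)*(y^3 - 3*y^2 - 4*y) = (y - 3)*(y + 1)*(y^2 - 4*y) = y*(y - 3)*(y + 1)*(y - 4)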